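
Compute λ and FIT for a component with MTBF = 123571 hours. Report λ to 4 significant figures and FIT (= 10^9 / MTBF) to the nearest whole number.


Formula: λ = 1 / MTBF; FIT = λ × 1e9 = 1e9 / MTBF
λ = 1 / 123571 ≈ 8.093e-06 failures/hour
FIT = 1e9 / 123571 ≈ 8093 failures per 1e9 hours (nearest whole number)

λ = 8.093e-06 /h, FIT = 8093


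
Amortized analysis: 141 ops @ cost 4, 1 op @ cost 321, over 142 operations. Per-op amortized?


Formula: Amortized cost = Total cost / Operations
Total cost = (141 * 4) + (1 * 321)
Total cost = 564 + 321 = 885
Amortized = 885 / 142 = 6.2324

6.2324


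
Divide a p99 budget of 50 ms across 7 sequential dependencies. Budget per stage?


Formula: per_stage = total_budget / stages
per_stage = 50 / 7
per_stage = 7.14 ms

7.14 ms


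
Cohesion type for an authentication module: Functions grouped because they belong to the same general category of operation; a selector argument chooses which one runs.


Reasoning: Grouped by category of activity, not by data or sequence
Type: Logical cohesion

Logical cohesion


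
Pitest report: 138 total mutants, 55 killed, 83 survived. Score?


Mutation score = killed / total * 100
Mutation score = 55 / 138 * 100
Mutation score = 39.86%

39.86%


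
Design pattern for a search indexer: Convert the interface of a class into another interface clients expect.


This matches the Adapter pattern

Adapter


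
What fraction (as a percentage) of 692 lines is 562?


Coverage = covered / total * 100
Coverage = 562 / 692 * 100
Coverage = 81.21%

81.21%


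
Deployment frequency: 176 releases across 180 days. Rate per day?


Formula: deployments per day = releases / days
= 176 / 180
= 0.978 deploys/day
(equivalently, 6.84 deploys/week)

0.978 deploys/day


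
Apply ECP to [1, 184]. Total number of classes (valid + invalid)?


Valid range: [1, 184]
Class 1: x < 1 — invalid
Class 2: 1 ≤ x ≤ 184 — valid
Class 3: x > 184 — invalid
Total equivalence classes: 3

3 equivalence classes


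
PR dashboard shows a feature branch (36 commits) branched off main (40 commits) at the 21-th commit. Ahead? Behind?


Common ancestor: commit #21
feature commits after divergence: 36 - 21 = 15
main commits after divergence: 40 - 21 = 19
feature is 15 commits ahead of main
main is 19 commits ahead of feature

feature ahead: 15, main ahead: 19


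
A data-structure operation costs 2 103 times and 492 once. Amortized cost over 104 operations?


Formula: Amortized cost = Total cost / Operations
Total cost = (103 * 2) + (1 * 492)
Total cost = 206 + 492 = 698
Amortized = 698 / 104 = 6.7115

6.7115


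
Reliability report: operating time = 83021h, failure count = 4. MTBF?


Formula: MTBF = Total operating time / Number of failures
MTBF = 83021 / 4
MTBF = 20755.25 hours

20755.25 hours


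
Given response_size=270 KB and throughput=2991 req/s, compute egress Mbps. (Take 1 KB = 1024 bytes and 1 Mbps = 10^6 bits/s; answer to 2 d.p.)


Formula: Mbps = payload_bytes * RPS * 8 / 1e6
Payload per request = 270 KB = 270 * 1024 = 276480 bytes
Total bytes/sec = 276480 * 2991 = 826951680
Total bits/sec = 826951680 * 8 = 6615613440
Mbps = 6615613440 / 1e6 = 6615.61

6615.61 Mbps


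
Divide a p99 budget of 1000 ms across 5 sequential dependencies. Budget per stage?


Formula: per_stage = total_budget / stages
per_stage = 1000 / 5
per_stage = 200.0 ms

200.0 ms


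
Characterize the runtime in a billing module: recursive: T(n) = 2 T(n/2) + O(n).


Reasoning: master theorem case 2 (merge-sort recurrence)
Complexity: O(n log n)

O(n log n)


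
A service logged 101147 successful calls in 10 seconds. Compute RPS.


Formula: throughput = requests / seconds
throughput = 101147 / 10
throughput = 10114.7 requests/second

10114.7 requests/second


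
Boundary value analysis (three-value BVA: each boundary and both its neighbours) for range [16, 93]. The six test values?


Range: [16, 93]
Boundaries: just below min, min, min+1, max-1, max, just above max
Values: [15, 16, 17, 92, 93, 94]

[15, 16, 17, 92, 93, 94]


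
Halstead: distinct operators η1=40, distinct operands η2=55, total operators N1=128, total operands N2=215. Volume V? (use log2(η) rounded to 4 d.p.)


Formula: V = N * log2(η), where N = N1 + N2 and η = η1 + η2
η = 40 + 55 = 95
N = 128 + 215 = 343
log2(95) ≈ 6.5699
V = 343 * 6.5699 = 2253.48

2253.48


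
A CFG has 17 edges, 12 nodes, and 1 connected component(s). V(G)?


Formula: V(G) = E - N + 2P
V(G) = 17 - 12 + 2*1
V(G) = 5 + 2
V(G) = 7

7


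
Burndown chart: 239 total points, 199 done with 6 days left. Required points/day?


Formula: Required rate = Remaining points / Days left
Remaining = 239 - 199 = 40 points
Required rate = 40 / 6 = 6.67 points/day

6.67 points/day


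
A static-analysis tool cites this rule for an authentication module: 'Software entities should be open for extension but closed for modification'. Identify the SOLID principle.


This describes the Open/Closed Principle (OCP)

Open/Closed Principle (OCP)


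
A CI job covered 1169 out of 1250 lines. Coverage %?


Coverage = covered / total * 100
Coverage = 1169 / 1250 * 100
Coverage = 93.52%

93.52%


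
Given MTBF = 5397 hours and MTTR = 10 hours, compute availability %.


Availability = MTBF / (MTBF + MTTR)
Availability = 5397 / (5397 + 10)
Availability = 5397 / 5407
Availability = 99.8151%

99.8151%


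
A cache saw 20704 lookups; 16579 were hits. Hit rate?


Formula: hit rate = hits / (hits + misses) * 100
hit rate = 16579 / (16579 + 4125) * 100
hit rate = 16579 / 20704 * 100
hit rate = 80.08%

80.08%


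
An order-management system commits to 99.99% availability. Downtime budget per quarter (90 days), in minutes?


Formula: allowed downtime = period * (100 - SLA) / 100
Period (quarter (90 days)) = 129600 minutes
Unavailability fraction = (100 - 99.99) / 100
Allowed downtime = 129600 * (100 - 99.99) / 100
Allowed downtime = 12.96 minutes

12.96 minutes


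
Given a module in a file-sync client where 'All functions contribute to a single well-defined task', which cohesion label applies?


Reasoning: Best: single purpose
Type: Functional cohesion

Functional cohesion


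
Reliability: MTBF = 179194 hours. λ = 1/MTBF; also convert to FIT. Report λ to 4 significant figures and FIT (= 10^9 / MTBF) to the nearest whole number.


Formula: λ = 1 / MTBF; FIT = λ × 1e9 = 1e9 / MTBF
λ = 1 / 179194 ≈ 5.581e-06 failures/hour
FIT = 1e9 / 179194 ≈ 5581 failures per 1e9 hours (nearest whole number)

λ = 5.581e-06 /h, FIT = 5581


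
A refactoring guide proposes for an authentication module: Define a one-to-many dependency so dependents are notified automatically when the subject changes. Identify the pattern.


This matches the Observer pattern

Observer


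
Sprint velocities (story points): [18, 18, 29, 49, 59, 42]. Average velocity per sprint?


Formula: Avg velocity = Total points / Number of sprints
Points: [18, 18, 29, 49, 59, 42]
Sum = 18 + 18 + 29 + 49 + 59 + 42 = 215
Avg velocity = 215 / 6 = 35.83 points/sprint

35.83 points/sprint


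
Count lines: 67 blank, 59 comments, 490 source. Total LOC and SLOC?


Total LOC = blank + comment + code
Total LOC = 67 + 59 + 490 = 616
SLOC (source only) = code = 490

Total LOC: 616, SLOC: 490


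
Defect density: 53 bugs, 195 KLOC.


Defect density = defects / KLOC
Defect density = 53 / 195
Defect density = 0.272 defects/KLOC

0.272 defects/KLOC


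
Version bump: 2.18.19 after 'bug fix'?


Current: 2.18.19
Change category: 'bug fix' → patch bump
SemVer rule: patch bump → increment PATCH (MAJOR and MINOR unchanged)
New: 2.18.20

2.18.20


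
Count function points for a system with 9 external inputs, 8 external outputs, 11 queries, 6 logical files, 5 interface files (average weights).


UFP = EI*4 + EO*5 + EQ*4 + ILF*10 + EIF*7
UFP = 9*4 + 8*5 + 11*4 + 6*10 + 5*7
UFP = 36 + 40 + 44 + 60 + 35
UFP = 215

215


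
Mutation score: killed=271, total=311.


Mutation score = killed / total * 100
Mutation score = 271 / 311 * 100
Mutation score = 87.14%

87.14%


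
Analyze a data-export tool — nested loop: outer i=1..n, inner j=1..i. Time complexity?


Reasoning: triangle: n(n+1)/2 ~ n^2/2
Complexity: O(n^2)

O(n^2)


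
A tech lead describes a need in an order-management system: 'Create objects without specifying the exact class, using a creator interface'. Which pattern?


This matches the Factory Method pattern

Factory Method


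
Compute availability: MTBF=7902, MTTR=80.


Availability = MTBF / (MTBF + MTTR)
Availability = 7902 / (7902 + 80)
Availability = 7902 / 7982
Availability = 98.9977%

98.9977%


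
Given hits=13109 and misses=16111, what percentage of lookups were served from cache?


Formula: hit rate = hits / (hits + misses) * 100
hit rate = 13109 / (13109 + 16111) * 100
hit rate = 13109 / 29220 * 100
hit rate = 44.86%

44.86%


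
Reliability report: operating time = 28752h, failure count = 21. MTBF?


Formula: MTBF = Total operating time / Number of failures
MTBF = 28752 / 21
MTBF = 1369.14 hours

1369.14 hours


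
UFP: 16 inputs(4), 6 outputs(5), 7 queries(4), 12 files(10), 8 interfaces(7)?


UFP = EI*4 + EO*5 + EQ*4 + ILF*10 + EIF*7
UFP = 16*4 + 6*5 + 7*4 + 12*10 + 8*7
UFP = 64 + 30 + 28 + 120 + 56
UFP = 298

298


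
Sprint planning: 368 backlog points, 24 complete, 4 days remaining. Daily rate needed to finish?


Formula: Required rate = Remaining points / Days left
Remaining = 368 - 24 = 344 points
Required rate = 344 / 4 = 86.0 points/day

86.0 points/day


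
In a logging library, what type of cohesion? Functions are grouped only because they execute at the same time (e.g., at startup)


Reasoning: Related by timing only
Type: Temporal cohesion

Temporal cohesion


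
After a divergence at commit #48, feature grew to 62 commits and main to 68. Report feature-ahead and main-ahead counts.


Common ancestor: commit #48
feature commits after divergence: 62 - 48 = 14
main commits after divergence: 68 - 48 = 20
feature is 14 commits ahead of main
main is 20 commits ahead of feature

feature ahead: 14, main ahead: 20


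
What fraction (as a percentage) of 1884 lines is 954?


Coverage = covered / total * 100
Coverage = 954 / 1884 * 100
Coverage = 50.64%

50.64%


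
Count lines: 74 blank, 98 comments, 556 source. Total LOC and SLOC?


Total LOC = blank + comment + code
Total LOC = 74 + 98 + 556 = 728
SLOC (source only) = code = 556

Total LOC: 728, SLOC: 556


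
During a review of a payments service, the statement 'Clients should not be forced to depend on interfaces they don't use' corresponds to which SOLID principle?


This describes the Interface Segregation Principle (ISP)

Interface Segregation Principle (ISP)


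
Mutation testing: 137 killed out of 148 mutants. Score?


Mutation score = killed / total * 100
Mutation score = 137 / 148 * 100
Mutation score = 92.57%

92.57%


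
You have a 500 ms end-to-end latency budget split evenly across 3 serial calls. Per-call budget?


Formula: per_stage = total_budget / stages
per_stage = 500 / 3
per_stage = 166.67 ms

166.67 ms


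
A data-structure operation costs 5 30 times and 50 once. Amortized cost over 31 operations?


Formula: Amortized cost = Total cost / Operations
Total cost = (30 * 5) + (1 * 50)
Total cost = 150 + 50 = 200
Amortized = 200 / 31 = 6.4516

6.4516


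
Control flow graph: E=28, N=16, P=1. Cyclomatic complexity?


Formula: V(G) = E - N + 2P
V(G) = 28 - 16 + 2*1
V(G) = 12 + 2
V(G) = 14

14


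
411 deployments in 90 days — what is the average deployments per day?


Formula: deployments per day = releases / days
= 411 / 90
= 4.567 deploys/day
(equivalently, 31.97 deploys/week)

4.567 deploys/day


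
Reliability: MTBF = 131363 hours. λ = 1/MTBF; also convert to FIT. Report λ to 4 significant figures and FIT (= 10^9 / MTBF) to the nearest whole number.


Formula: λ = 1 / MTBF; FIT = λ × 1e9 = 1e9 / MTBF
λ = 1 / 131363 ≈ 7.612e-06 failures/hour
FIT = 1e9 / 131363 ≈ 7612 failures per 1e9 hours (nearest whole number)

λ = 7.612e-06 /h, FIT = 7612


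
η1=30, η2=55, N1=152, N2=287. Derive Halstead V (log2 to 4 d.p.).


Formula: V = N * log2(η), where N = N1 + N2 and η = η1 + η2
η = 30 + 55 = 85
N = 152 + 287 = 439
log2(85) ≈ 6.4094
V = 439 * 6.4094 = 2813.73

2813.73


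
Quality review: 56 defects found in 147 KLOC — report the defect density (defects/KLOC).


Defect density = defects / KLOC
Defect density = 56 / 147
Defect density = 0.381 defects/KLOC

0.381 defects/KLOC


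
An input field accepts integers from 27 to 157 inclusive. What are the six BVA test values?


Range: [27, 157]
Boundaries: just below min, min, min+1, max-1, max, just above max
Values: [26, 27, 28, 156, 157, 158]

[26, 27, 28, 156, 157, 158]


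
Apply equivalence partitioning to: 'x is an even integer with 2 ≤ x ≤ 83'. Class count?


Constraint: even integers in [2, 83]
Class 1: x < 2 — out-of-range invalid
Class 2: x in [2,83] but odd — wrong type invalid
Class 3: x in [2,83] and even — valid
Class 4: x > 83 — out-of-range invalid
Total equivalence classes: 4

4 equivalence classes


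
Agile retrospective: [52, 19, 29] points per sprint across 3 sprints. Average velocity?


Formula: Avg velocity = Total points / Number of sprints
Points: [52, 19, 29]
Sum = 52 + 19 + 29 = 100
Avg velocity = 100 / 3 = 33.33 points/sprint

33.33 points/sprint


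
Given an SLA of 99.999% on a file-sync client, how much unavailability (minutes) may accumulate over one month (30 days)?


Formula: allowed downtime = period * (100 - SLA) / 100
Period (month (30 days)) = 43200 minutes
Unavailability fraction = (100 - 99.999) / 100
Allowed downtime = 43200 * (100 - 99.999) / 100
Allowed downtime = 0.432 minutes

0.432 minutes


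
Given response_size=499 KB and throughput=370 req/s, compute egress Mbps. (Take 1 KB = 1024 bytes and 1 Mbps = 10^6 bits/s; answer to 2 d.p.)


Formula: Mbps = payload_bytes * RPS * 8 / 1e6
Payload per request = 499 KB = 499 * 1024 = 510976 bytes
Total bytes/sec = 510976 * 370 = 189061120
Total bits/sec = 189061120 * 8 = 1512488960
Mbps = 1512488960 / 1e6 = 1512.49

1512.49 Mbps


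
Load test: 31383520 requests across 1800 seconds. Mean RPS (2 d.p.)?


Formula: throughput = requests / seconds
throughput = 31383520 / 1800
throughput = 17435.29 requests/second

17435.29 requests/second


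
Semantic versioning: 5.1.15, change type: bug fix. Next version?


Current: 5.1.15
Change category: 'bug fix' → patch bump
SemVer rule: patch bump → increment PATCH (MAJOR and MINOR unchanged)
New: 5.1.16

5.1.16


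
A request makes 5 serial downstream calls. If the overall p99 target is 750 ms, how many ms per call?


Formula: per_stage = total_budget / stages
per_stage = 750 / 5
per_stage = 150.0 ms

150.0 ms


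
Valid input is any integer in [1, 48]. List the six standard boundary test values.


Range: [1, 48]
Boundaries: just below min, min, min+1, max-1, max, just above max
Values: [0, 1, 2, 47, 48, 49]

[0, 1, 2, 47, 48, 49]


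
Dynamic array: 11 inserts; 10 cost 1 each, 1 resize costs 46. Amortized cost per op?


Formula: Amortized cost = Total cost / Operations
Total cost = (10 * 1) + (1 * 46)
Total cost = 10 + 46 = 56
Amortized = 56 / 11 = 5.0909

5.0909


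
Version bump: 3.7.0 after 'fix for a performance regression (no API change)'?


Current: 3.7.0
Change category: 'fix for a performance regression (no API change)' → patch bump
SemVer rule: patch bump → increment PATCH (MAJOR and MINOR unchanged)
New: 3.7.1

3.7.1


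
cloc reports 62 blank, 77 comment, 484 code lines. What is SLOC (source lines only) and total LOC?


Total LOC = blank + comment + code
Total LOC = 62 + 77 + 484 = 623
SLOC (source only) = code = 484

Total LOC: 623, SLOC: 484


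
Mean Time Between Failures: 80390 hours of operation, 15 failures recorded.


Formula: MTBF = Total operating time / Number of failures
MTBF = 80390 / 15
MTBF = 5359.33 hours

5359.33 hours


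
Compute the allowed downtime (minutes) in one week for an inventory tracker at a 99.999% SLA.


Formula: allowed downtime = period * (100 - SLA) / 100
Period (week) = 10080 minutes
Unavailability fraction = (100 - 99.999) / 100
Allowed downtime = 10080 * (100 - 99.999) / 100
Allowed downtime = 0.1008 minutes

0.1008 minutes


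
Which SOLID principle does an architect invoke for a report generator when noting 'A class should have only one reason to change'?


This describes the Single Responsibility Principle (SRP)

Single Responsibility Principle (SRP)


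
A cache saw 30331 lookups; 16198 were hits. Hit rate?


Formula: hit rate = hits / (hits + misses) * 100
hit rate = 16198 / (16198 + 14133) * 100
hit rate = 16198 / 30331 * 100
hit rate = 53.4%

53.4%


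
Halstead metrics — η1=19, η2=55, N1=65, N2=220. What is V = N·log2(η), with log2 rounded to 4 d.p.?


Formula: V = N * log2(η), where N = N1 + N2 and η = η1 + η2
η = 19 + 55 = 74
N = 65 + 220 = 285
log2(74) ≈ 6.2095
V = 285 * 6.2095 = 1769.71

1769.71


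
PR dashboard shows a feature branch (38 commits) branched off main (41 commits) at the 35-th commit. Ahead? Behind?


Common ancestor: commit #35
feature commits after divergence: 38 - 35 = 3
main commits after divergence: 41 - 35 = 6
feature is 3 commits ahead of main
main is 6 commits ahead of feature

feature ahead: 3, main ahead: 6


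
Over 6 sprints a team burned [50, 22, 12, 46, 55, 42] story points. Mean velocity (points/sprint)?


Formula: Avg velocity = Total points / Number of sprints
Points: [50, 22, 12, 46, 55, 42]
Sum = 50 + 22 + 12 + 46 + 55 + 42 = 227
Avg velocity = 227 / 6 = 37.83 points/sprint

37.83 points/sprint


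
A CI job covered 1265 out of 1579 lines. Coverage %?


Coverage = covered / total * 100
Coverage = 1265 / 1579 * 100
Coverage = 80.11%

80.11%


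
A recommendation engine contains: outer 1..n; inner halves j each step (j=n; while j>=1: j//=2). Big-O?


Reasoning: n times log n
Complexity: O(n log n)

O(n log n)


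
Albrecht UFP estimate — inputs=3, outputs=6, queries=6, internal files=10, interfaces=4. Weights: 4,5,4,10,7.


UFP = EI*4 + EO*5 + EQ*4 + ILF*10 + EIF*7
UFP = 3*4 + 6*5 + 6*4 + 10*10 + 4*7
UFP = 12 + 30 + 24 + 100 + 28
UFP = 194

194


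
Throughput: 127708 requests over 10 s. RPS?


Formula: throughput = requests / seconds
throughput = 127708 / 10
throughput = 12770.8 requests/second

12770.8 requests/second


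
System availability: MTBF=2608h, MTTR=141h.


Availability = MTBF / (MTBF + MTTR)
Availability = 2608 / (2608 + 141)
Availability = 2608 / 2749
Availability = 94.8709%

94.8709%


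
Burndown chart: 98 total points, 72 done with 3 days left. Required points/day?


Formula: Required rate = Remaining points / Days left
Remaining = 98 - 72 = 26 points
Required rate = 26 / 3 = 8.67 points/day

8.67 points/day


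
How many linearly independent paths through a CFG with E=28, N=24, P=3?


Formula: V(G) = E - N + 2P
V(G) = 28 - 24 + 2*3
V(G) = 4 + 6
V(G) = 10

10


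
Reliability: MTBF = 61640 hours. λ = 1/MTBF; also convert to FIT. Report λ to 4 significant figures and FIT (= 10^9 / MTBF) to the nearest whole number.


Formula: λ = 1 / MTBF; FIT = λ × 1e9 = 1e9 / MTBF
λ = 1 / 61640 ≈ 1.622e-05 failures/hour
FIT = 1e9 / 61640 ≈ 16223 failures per 1e9 hours (nearest whole number)

λ = 1.622e-05 /h, FIT = 16223


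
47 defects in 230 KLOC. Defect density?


Defect density = defects / KLOC
Defect density = 47 / 230
Defect density = 0.204 defects/KLOC

0.204 defects/KLOC


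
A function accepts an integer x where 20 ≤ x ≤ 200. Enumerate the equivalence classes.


Valid range: [20, 200]
Class 1: x < 20 — invalid
Class 2: 20 ≤ x ≤ 200 — valid
Class 3: x > 200 — invalid
Total equivalence classes: 3

3 equivalence classes


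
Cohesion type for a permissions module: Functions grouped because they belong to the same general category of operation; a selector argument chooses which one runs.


Reasoning: Grouped by category of activity, not by data or sequence
Type: Logical cohesion

Logical cohesion


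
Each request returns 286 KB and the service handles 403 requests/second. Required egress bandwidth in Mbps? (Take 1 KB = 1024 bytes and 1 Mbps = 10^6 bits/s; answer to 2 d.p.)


Formula: Mbps = payload_bytes * RPS * 8 / 1e6
Payload per request = 286 KB = 286 * 1024 = 292864 bytes
Total bytes/sec = 292864 * 403 = 118024192
Total bits/sec = 118024192 * 8 = 944193536
Mbps = 944193536 / 1e6 = 944.19

944.19 Mbps


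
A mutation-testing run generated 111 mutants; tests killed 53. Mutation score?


Mutation score = killed / total * 100
Mutation score = 53 / 111 * 100
Mutation score = 47.75%

47.75%


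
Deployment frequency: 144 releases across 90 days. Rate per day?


Formula: deployments per day = releases / days
= 144 / 90
= 1.6 deploys/day
(equivalently, 11.2 deploys/week)

1.6 deploys/day


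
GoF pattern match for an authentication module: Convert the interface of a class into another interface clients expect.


This matches the Adapter pattern

Adapter


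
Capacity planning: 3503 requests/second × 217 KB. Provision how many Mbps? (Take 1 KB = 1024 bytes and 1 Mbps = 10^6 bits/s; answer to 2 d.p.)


Formula: Mbps = payload_bytes * RPS * 8 / 1e6
Payload per request = 217 KB = 217 * 1024 = 222208 bytes
Total bytes/sec = 222208 * 3503 = 778394624
Total bits/sec = 778394624 * 8 = 6227156992
Mbps = 6227156992 / 1e6 = 6227.16

6227.16 Mbps


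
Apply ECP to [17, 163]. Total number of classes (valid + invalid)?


Valid range: [17, 163]
Class 1: x < 17 — invalid
Class 2: 17 ≤ x ≤ 163 — valid
Class 3: x > 163 — invalid
Total equivalence classes: 3

3 equivalence classes


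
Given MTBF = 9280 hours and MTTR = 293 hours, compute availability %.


Availability = MTBF / (MTBF + MTTR)
Availability = 9280 / (9280 + 293)
Availability = 9280 / 9573
Availability = 96.9393%

96.9393%


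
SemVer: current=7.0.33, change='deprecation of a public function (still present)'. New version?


Current: 7.0.33
Change category: 'deprecation of a public function (still present)' → minor bump
SemVer rule: minor bump → increment MINOR, reset PATCH to 0 (MAJOR unchanged)
New: 7.1.0

7.1.0


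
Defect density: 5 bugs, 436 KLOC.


Defect density = defects / KLOC
Defect density = 5 / 436
Defect density = 0.011 defects/KLOC

0.011 defects/KLOC


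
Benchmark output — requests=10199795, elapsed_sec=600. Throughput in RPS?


Formula: throughput = requests / seconds
throughput = 10199795 / 600
throughput = 16999.66 requests/second

16999.66 requests/second


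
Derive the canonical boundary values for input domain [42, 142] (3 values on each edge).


Range: [42, 142]
Boundaries: just below min, min, min+1, max-1, max, just above max
Values: [41, 42, 43, 141, 142, 143]

[41, 42, 43, 141, 142, 143]


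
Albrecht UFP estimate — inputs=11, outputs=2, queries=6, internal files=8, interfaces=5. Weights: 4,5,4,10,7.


UFP = EI*4 + EO*5 + EQ*4 + ILF*10 + EIF*7
UFP = 11*4 + 2*5 + 6*4 + 8*10 + 5*7
UFP = 44 + 10 + 24 + 80 + 35
UFP = 193

193


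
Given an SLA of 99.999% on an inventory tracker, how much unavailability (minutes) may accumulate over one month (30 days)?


Formula: allowed downtime = period * (100 - SLA) / 100
Period (month (30 days)) = 43200 minutes
Unavailability fraction = (100 - 99.999) / 100
Allowed downtime = 43200 * (100 - 99.999) / 100
Allowed downtime = 0.432 minutes

0.432 minutes


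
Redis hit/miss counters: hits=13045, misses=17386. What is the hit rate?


Formula: hit rate = hits / (hits + misses) * 100
hit rate = 13045 / (13045 + 17386) * 100
hit rate = 13045 / 30431 * 100
hit rate = 42.87%

42.87%


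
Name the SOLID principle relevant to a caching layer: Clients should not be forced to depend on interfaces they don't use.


This describes the Interface Segregation Principle (ISP)

Interface Segregation Principle (ISP)


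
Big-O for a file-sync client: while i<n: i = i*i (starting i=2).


Reasoning: squaring drives double-exponential growth; iterations ~ log log n
Complexity: O(log log n)

O(log log n)


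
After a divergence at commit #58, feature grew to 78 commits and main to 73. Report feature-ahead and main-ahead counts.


Common ancestor: commit #58
feature commits after divergence: 78 - 58 = 20
main commits after divergence: 73 - 58 = 15
feature is 20 commits ahead of main
main is 15 commits ahead of feature

feature ahead: 20, main ahead: 15


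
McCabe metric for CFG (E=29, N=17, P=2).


Formula: V(G) = E - N + 2P
V(G) = 29 - 17 + 2*2
V(G) = 12 + 4
V(G) = 16

16


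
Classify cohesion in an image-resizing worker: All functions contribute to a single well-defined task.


Reasoning: Best: single purpose
Type: Functional cohesion

Functional cohesion


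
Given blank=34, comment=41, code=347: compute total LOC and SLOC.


Total LOC = blank + comment + code
Total LOC = 34 + 41 + 347 = 422
SLOC (source only) = code = 347

Total LOC: 422, SLOC: 347


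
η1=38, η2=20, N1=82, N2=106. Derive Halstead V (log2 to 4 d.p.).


Formula: V = N * log2(η), where N = N1 + N2 and η = η1 + η2
η = 38 + 20 = 58
N = 82 + 106 = 188
log2(58) ≈ 5.8580
V = 188 * 5.8580 = 1101.30

1101.30


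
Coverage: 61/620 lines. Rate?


Coverage = covered / total * 100
Coverage = 61 / 620 * 100
Coverage = 9.84%

9.84%


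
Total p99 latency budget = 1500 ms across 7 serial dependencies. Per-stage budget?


Formula: per_stage = total_budget / stages
per_stage = 1500 / 7
per_stage = 214.29 ms

214.29 ms


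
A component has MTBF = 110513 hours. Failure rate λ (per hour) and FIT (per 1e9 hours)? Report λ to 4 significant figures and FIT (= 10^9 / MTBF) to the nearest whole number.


Formula: λ = 1 / MTBF; FIT = λ × 1e9 = 1e9 / MTBF
λ = 1 / 110513 ≈ 9.049e-06 failures/hour
FIT = 1e9 / 110513 ≈ 9049 failures per 1e9 hours (nearest whole number)

λ = 9.049e-06 /h, FIT = 9049


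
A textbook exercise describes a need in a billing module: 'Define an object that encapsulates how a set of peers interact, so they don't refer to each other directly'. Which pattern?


This matches the Mediator pattern

Mediator


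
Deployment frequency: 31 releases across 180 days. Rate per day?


Formula: deployments per day = releases / days
= 31 / 180
= 0.172 deploys/day
(equivalently, 1.21 deploys/week)

0.172 deploys/day


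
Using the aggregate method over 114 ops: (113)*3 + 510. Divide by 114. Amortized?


Formula: Amortized cost = Total cost / Operations
Total cost = (113 * 3) + (1 * 510)
Total cost = 339 + 510 = 849
Amortized = 849 / 114 = 7.4474

7.4474


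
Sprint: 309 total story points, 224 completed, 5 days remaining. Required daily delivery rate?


Formula: Required rate = Remaining points / Days left
Remaining = 309 - 224 = 85 points
Required rate = 85 / 5 = 17.0 points/day

17.0 points/day


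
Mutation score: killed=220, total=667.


Mutation score = killed / total * 100
Mutation score = 220 / 667 * 100
Mutation score = 32.98%

32.98%


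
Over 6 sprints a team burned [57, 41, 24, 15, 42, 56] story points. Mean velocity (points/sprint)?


Formula: Avg velocity = Total points / Number of sprints
Points: [57, 41, 24, 15, 42, 56]
Sum = 57 + 41 + 24 + 15 + 42 + 56 = 235
Avg velocity = 235 / 6 = 39.17 points/sprint

39.17 points/sprint


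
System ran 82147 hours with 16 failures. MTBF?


Formula: MTBF = Total operating time / Number of failures
MTBF = 82147 / 16
MTBF = 5134.19 hours

5134.19 hours


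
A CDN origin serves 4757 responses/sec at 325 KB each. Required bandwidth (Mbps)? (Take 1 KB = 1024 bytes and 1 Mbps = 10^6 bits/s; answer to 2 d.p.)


Formula: Mbps = payload_bytes * RPS * 8 / 1e6
Payload per request = 325 KB = 325 * 1024 = 332800 bytes
Total bytes/sec = 332800 * 4757 = 1583129600
Total bits/sec = 1583129600 * 8 = 12665036800
Mbps = 12665036800 / 1e6 = 12665.04

12665.04 Mbps


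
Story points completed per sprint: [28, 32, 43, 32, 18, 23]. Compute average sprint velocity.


Formula: Avg velocity = Total points / Number of sprints
Points: [28, 32, 43, 32, 18, 23]
Sum = 28 + 32 + 43 + 32 + 18 + 23 = 176
Avg velocity = 176 / 6 = 29.33 points/sprint

29.33 points/sprint


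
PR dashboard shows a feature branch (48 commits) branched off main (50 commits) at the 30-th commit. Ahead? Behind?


Common ancestor: commit #30
feature commits after divergence: 48 - 30 = 18
main commits after divergence: 50 - 30 = 20
feature is 18 commits ahead of main
main is 20 commits ahead of feature

feature ahead: 18, main ahead: 20


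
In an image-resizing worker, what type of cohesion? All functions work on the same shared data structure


Reasoning: Functions share data
Type: Communicational cohesion

Communicational cohesion


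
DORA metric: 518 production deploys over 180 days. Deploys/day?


Formula: deployments per day = releases / days
= 518 / 180
= 2.878 deploys/day
(equivalently, 20.14 deploys/week)

2.878 deploys/day


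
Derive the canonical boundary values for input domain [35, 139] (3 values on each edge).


Range: [35, 139]
Boundaries: just below min, min, min+1, max-1, max, just above max
Values: [34, 35, 36, 138, 139, 140]

[34, 35, 36, 138, 139, 140]


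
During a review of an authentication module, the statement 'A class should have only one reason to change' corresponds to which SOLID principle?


This describes the Single Responsibility Principle (SRP)

Single Responsibility Principle (SRP)


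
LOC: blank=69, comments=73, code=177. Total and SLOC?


Total LOC = blank + comment + code
Total LOC = 69 + 73 + 177 = 319
SLOC (source only) = code = 177

Total LOC: 319, SLOC: 177


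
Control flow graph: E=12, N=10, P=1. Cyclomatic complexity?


Formula: V(G) = E - N + 2P
V(G) = 12 - 10 + 2*1
V(G) = 2 + 2
V(G) = 4

4


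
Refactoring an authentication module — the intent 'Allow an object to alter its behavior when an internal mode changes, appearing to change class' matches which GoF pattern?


This matches the State pattern

State


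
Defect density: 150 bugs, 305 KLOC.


Defect density = defects / KLOC
Defect density = 150 / 305
Defect density = 0.492 defects/KLOC

0.492 defects/KLOC


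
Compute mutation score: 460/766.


Mutation score = killed / total * 100
Mutation score = 460 / 766 * 100
Mutation score = 60.05%

60.05%


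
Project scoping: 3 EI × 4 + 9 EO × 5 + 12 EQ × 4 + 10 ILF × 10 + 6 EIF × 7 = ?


UFP = EI*4 + EO*5 + EQ*4 + ILF*10 + EIF*7
UFP = 3*4 + 9*5 + 12*4 + 10*10 + 6*7
UFP = 12 + 45 + 48 + 100 + 42
UFP = 247

247


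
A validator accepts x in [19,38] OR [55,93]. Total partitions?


Valid ranges: [19,38] and [55,93]
Class 1: x < 19 — invalid
Class 2: 19 ≤ x ≤ 38 — valid
Class 3: 38 < x < 55 — invalid (gap between ranges)
Class 4: 55 ≤ x ≤ 93 — valid
Class 5: x > 93 — invalid
Total equivalence classes: 5

5 equivalence classes


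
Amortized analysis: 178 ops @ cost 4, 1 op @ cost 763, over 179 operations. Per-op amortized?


Formula: Amortized cost = Total cost / Operations
Total cost = (178 * 4) + (1 * 763)
Total cost = 712 + 763 = 1475
Amortized = 1475 / 179 = 8.2402

8.2402


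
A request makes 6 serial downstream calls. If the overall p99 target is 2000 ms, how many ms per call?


Formula: per_stage = total_budget / stages
per_stage = 2000 / 6
per_stage = 333.33 ms

333.33 ms


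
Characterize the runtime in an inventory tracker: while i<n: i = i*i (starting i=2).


Reasoning: squaring drives double-exponential growth; iterations ~ log log n
Complexity: O(log log n)

O(log log n)


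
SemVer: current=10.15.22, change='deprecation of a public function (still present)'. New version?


Current: 10.15.22
Change category: 'deprecation of a public function (still present)' → minor bump
SemVer rule: minor bump → increment MINOR, reset PATCH to 0 (MAJOR unchanged)
New: 10.16.0

10.16.0


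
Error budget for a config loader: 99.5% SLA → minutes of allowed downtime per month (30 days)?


Formula: allowed downtime = period * (100 - SLA) / 100
Period (month (30 days)) = 43200 minutes
Unavailability fraction = (100 - 99.5) / 100
Allowed downtime = 43200 * (100 - 99.5) / 100
Allowed downtime = 216.0 minutes

216.0 minutes


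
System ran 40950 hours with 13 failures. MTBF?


Formula: MTBF = Total operating time / Number of failures
MTBF = 40950 / 13
MTBF = 3150.0 hours

3150.0 hours


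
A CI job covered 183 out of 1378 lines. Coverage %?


Coverage = covered / total * 100
Coverage = 183 / 1378 * 100
Coverage = 13.28%

13.28%


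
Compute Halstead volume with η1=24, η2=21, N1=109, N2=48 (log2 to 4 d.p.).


Formula: V = N * log2(η), where N = N1 + N2 and η = η1 + η2
η = 24 + 21 = 45
N = 109 + 48 = 157
log2(45) ≈ 5.4919
V = 157 * 5.4919 = 862.23

862.23


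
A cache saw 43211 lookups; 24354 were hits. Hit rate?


Formula: hit rate = hits / (hits + misses) * 100
hit rate = 24354 / (24354 + 18857) * 100
hit rate = 24354 / 43211 * 100
hit rate = 56.36%

56.36%


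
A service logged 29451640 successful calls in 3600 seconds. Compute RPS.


Formula: throughput = requests / seconds
throughput = 29451640 / 3600
throughput = 8181.01 requests/second

8181.01 requests/second


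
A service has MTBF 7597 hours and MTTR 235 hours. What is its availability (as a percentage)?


Availability = MTBF / (MTBF + MTTR)
Availability = 7597 / (7597 + 235)
Availability = 7597 / 7832
Availability = 96.9995%

96.9995%


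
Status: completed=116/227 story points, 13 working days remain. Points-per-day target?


Formula: Required rate = Remaining points / Days left
Remaining = 227 - 116 = 111 points
Required rate = 111 / 13 = 8.54 points/day

8.54 points/day


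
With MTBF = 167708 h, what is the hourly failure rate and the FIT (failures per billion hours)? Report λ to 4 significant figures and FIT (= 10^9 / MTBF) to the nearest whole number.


Formula: λ = 1 / MTBF; FIT = λ × 1e9 = 1e9 / MTBF
λ = 1 / 167708 ≈ 5.963e-06 failures/hour
FIT = 1e9 / 167708 ≈ 5963 failures per 1e9 hours (nearest whole number)

λ = 5.963e-06 /h, FIT = 5963


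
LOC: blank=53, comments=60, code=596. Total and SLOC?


Total LOC = blank + comment + code
Total LOC = 53 + 60 + 596 = 709
SLOC (source only) = code = 596

Total LOC: 709, SLOC: 596


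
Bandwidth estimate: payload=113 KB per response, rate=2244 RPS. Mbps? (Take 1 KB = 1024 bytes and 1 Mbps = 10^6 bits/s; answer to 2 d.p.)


Formula: Mbps = payload_bytes * RPS * 8 / 1e6
Payload per request = 113 KB = 113 * 1024 = 115712 bytes
Total bytes/sec = 115712 * 2244 = 259657728
Total bits/sec = 259657728 * 8 = 2077261824
Mbps = 2077261824 / 1e6 = 2077.26

2077.26 Mbps


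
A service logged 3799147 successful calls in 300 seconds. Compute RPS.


Formula: throughput = requests / seconds
throughput = 3799147 / 300
throughput = 12663.82 requests/second

12663.82 requests/second


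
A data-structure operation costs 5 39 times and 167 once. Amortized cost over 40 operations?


Formula: Amortized cost = Total cost / Operations
Total cost = (39 * 5) + (1 * 167)
Total cost = 195 + 167 = 362
Amortized = 362 / 40 = 9.05

9.05


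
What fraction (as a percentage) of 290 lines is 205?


Coverage = covered / total * 100
Coverage = 205 / 290 * 100
Coverage = 70.69%

70.69%


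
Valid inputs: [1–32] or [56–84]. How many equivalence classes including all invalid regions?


Valid ranges: [1,32] and [56,84]
Class 1: x < 1 — invalid
Class 2: 1 ≤ x ≤ 32 — valid
Class 3: 32 < x < 56 — invalid (gap between ranges)
Class 4: 56 ≤ x ≤ 84 — valid
Class 5: x > 84 — invalid
Total equivalence classes: 5

5 equivalence classes


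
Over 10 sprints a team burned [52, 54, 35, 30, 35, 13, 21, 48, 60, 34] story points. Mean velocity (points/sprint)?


Formula: Avg velocity = Total points / Number of sprints
Points: [52, 54, 35, 30, 35, 13, 21, 48, 60, 34]
Sum = 52 + 54 + 35 + 30 + 35 + 13 + 21 + 48 + 60 + 34 = 382
Avg velocity = 382 / 10 = 38.2 points/sprint

38.2 points/sprint


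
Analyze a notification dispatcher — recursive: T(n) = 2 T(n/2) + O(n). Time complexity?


Reasoning: master theorem case 2 (merge-sort recurrence)
Complexity: O(n log n)

O(n log n)


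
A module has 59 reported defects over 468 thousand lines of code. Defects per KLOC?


Defect density = defects / KLOC
Defect density = 59 / 468
Defect density = 0.126 defects/KLOC

0.126 defects/KLOC


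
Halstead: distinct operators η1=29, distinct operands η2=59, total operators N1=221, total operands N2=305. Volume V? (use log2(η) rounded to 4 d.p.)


Formula: V = N * log2(η), where N = N1 + N2 and η = η1 + η2
η = 29 + 59 = 88
N = 221 + 305 = 526
log2(88) ≈ 6.4594
V = 526 * 6.4594 = 3397.64

3397.64


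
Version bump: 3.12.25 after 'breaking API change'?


Current: 3.12.25
Change category: 'breaking API change' → major bump
SemVer rule: major bump → increment MAJOR, reset MINOR and PATCH to 0
New: 4.0.0

4.0.0


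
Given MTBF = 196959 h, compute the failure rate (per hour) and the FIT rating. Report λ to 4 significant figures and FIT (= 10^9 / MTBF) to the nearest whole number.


Formula: λ = 1 / MTBF; FIT = λ × 1e9 = 1e9 / MTBF
λ = 1 / 196959 ≈ 5.077e-06 failures/hour
FIT = 1e9 / 196959 ≈ 5077 failures per 1e9 hours (nearest whole number)

λ = 5.077e-06 /h, FIT = 5077


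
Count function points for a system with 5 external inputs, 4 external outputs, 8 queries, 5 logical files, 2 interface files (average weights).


UFP = EI*4 + EO*5 + EQ*4 + ILF*10 + EIF*7
UFP = 5*4 + 4*5 + 8*4 + 5*10 + 2*7
UFP = 20 + 20 + 32 + 50 + 14
UFP = 136

136


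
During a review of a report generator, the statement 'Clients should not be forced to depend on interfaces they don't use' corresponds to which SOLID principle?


This describes the Interface Segregation Principle (ISP)

Interface Segregation Principle (ISP)


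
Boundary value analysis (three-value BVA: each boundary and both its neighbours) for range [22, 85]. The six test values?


Range: [22, 85]
Boundaries: just below min, min, min+1, max-1, max, just above max
Values: [21, 22, 23, 84, 85, 86]

[21, 22, 23, 84, 85, 86]


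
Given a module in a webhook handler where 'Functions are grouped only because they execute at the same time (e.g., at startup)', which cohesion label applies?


Reasoning: Related by timing only
Type: Temporal cohesion

Temporal cohesion


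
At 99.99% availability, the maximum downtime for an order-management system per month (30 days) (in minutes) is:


Formula: allowed downtime = period * (100 - SLA) / 100
Period (month (30 days)) = 43200 minutes
Unavailability fraction = (100 - 99.99) / 100
Allowed downtime = 43200 * (100 - 99.99) / 100
Allowed downtime = 4.32 minutes

4.32 minutes


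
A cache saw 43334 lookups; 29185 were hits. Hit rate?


Formula: hit rate = hits / (hits + misses) * 100
hit rate = 29185 / (29185 + 14149) * 100
hit rate = 29185 / 43334 * 100
hit rate = 67.35%

67.35%


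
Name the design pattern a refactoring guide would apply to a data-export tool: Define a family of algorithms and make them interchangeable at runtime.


This matches the Strategy pattern

Strategy


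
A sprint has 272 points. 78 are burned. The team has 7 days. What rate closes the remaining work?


Formula: Required rate = Remaining points / Days left
Remaining = 272 - 78 = 194 points
Required rate = 194 / 7 = 27.71 points/day

27.71 points/day
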